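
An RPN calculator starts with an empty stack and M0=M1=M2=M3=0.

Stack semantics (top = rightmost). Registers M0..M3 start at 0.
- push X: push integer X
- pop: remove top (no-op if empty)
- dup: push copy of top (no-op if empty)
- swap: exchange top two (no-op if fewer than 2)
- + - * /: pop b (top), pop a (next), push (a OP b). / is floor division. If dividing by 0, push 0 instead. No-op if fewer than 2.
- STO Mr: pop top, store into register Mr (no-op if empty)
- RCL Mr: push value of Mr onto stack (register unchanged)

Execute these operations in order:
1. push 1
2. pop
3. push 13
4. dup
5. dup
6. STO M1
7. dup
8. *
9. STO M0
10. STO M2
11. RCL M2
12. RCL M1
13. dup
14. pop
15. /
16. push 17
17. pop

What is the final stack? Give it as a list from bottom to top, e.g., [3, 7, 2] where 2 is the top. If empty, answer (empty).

After op 1 (push 1): stack=[1] mem=[0,0,0,0]
After op 2 (pop): stack=[empty] mem=[0,0,0,0]
After op 3 (push 13): stack=[13] mem=[0,0,0,0]
After op 4 (dup): stack=[13,13] mem=[0,0,0,0]
After op 5 (dup): stack=[13,13,13] mem=[0,0,0,0]
After op 6 (STO M1): stack=[13,13] mem=[0,13,0,0]
After op 7 (dup): stack=[13,13,13] mem=[0,13,0,0]
After op 8 (*): stack=[13,169] mem=[0,13,0,0]
After op 9 (STO M0): stack=[13] mem=[169,13,0,0]
After op 10 (STO M2): stack=[empty] mem=[169,13,13,0]
After op 11 (RCL M2): stack=[13] mem=[169,13,13,0]
After op 12 (RCL M1): stack=[13,13] mem=[169,13,13,0]
After op 13 (dup): stack=[13,13,13] mem=[169,13,13,0]
After op 14 (pop): stack=[13,13] mem=[169,13,13,0]
After op 15 (/): stack=[1] mem=[169,13,13,0]
After op 16 (push 17): stack=[1,17] mem=[169,13,13,0]
After op 17 (pop): stack=[1] mem=[169,13,13,0]

Answer: [1]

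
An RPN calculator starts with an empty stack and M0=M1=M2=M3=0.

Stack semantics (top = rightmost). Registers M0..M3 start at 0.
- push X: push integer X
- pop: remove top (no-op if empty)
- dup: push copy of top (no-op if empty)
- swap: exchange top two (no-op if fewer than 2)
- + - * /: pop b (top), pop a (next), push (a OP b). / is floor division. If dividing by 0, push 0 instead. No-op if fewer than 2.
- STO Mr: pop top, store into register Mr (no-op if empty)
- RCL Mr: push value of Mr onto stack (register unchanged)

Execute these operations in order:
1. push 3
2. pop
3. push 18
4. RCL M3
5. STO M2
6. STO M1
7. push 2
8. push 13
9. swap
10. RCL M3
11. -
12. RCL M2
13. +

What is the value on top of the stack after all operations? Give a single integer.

Answer: 2

Derivation:
After op 1 (push 3): stack=[3] mem=[0,0,0,0]
After op 2 (pop): stack=[empty] mem=[0,0,0,0]
After op 3 (push 18): stack=[18] mem=[0,0,0,0]
After op 4 (RCL M3): stack=[18,0] mem=[0,0,0,0]
After op 5 (STO M2): stack=[18] mem=[0,0,0,0]
After op 6 (STO M1): stack=[empty] mem=[0,18,0,0]
After op 7 (push 2): stack=[2] mem=[0,18,0,0]
After op 8 (push 13): stack=[2,13] mem=[0,18,0,0]
After op 9 (swap): stack=[13,2] mem=[0,18,0,0]
After op 10 (RCL M3): stack=[13,2,0] mem=[0,18,0,0]
After op 11 (-): stack=[13,2] mem=[0,18,0,0]
After op 12 (RCL M2): stack=[13,2,0] mem=[0,18,0,0]
After op 13 (+): stack=[13,2] mem=[0,18,0,0]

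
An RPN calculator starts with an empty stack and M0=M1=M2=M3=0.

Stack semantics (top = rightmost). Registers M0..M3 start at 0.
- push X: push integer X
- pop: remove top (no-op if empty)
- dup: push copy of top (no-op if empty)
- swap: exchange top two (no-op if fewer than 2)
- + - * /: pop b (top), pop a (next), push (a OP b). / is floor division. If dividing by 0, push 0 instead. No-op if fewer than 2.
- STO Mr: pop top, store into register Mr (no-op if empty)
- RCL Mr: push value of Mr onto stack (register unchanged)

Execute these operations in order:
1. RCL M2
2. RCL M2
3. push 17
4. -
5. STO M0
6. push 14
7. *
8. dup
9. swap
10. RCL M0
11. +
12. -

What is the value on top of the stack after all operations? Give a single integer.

After op 1 (RCL M2): stack=[0] mem=[0,0,0,0]
After op 2 (RCL M2): stack=[0,0] mem=[0,0,0,0]
After op 3 (push 17): stack=[0,0,17] mem=[0,0,0,0]
After op 4 (-): stack=[0,-17] mem=[0,0,0,0]
After op 5 (STO M0): stack=[0] mem=[-17,0,0,0]
After op 6 (push 14): stack=[0,14] mem=[-17,0,0,0]
After op 7 (*): stack=[0] mem=[-17,0,0,0]
After op 8 (dup): stack=[0,0] mem=[-17,0,0,0]
After op 9 (swap): stack=[0,0] mem=[-17,0,0,0]
After op 10 (RCL M0): stack=[0,0,-17] mem=[-17,0,0,0]
After op 11 (+): stack=[0,-17] mem=[-17,0,0,0]
After op 12 (-): stack=[17] mem=[-17,0,0,0]

Answer: 17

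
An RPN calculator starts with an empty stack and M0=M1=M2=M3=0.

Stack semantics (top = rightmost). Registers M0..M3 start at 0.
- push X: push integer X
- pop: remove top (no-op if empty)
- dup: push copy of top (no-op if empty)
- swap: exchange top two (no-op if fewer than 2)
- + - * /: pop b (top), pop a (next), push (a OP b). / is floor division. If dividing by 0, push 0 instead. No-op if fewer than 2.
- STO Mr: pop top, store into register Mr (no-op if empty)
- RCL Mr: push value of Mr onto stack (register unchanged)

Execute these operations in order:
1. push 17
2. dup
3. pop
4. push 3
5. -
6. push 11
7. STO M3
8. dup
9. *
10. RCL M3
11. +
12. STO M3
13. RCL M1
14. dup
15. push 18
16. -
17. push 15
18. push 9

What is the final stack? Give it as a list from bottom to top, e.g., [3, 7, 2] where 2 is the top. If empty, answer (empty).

Answer: [0, -18, 15, 9]

Derivation:
After op 1 (push 17): stack=[17] mem=[0,0,0,0]
After op 2 (dup): stack=[17,17] mem=[0,0,0,0]
After op 3 (pop): stack=[17] mem=[0,0,0,0]
After op 4 (push 3): stack=[17,3] mem=[0,0,0,0]
After op 5 (-): stack=[14] mem=[0,0,0,0]
After op 6 (push 11): stack=[14,11] mem=[0,0,0,0]
After op 7 (STO M3): stack=[14] mem=[0,0,0,11]
After op 8 (dup): stack=[14,14] mem=[0,0,0,11]
After op 9 (*): stack=[196] mem=[0,0,0,11]
After op 10 (RCL M3): stack=[196,11] mem=[0,0,0,11]
After op 11 (+): stack=[207] mem=[0,0,0,11]
After op 12 (STO M3): stack=[empty] mem=[0,0,0,207]
After op 13 (RCL M1): stack=[0] mem=[0,0,0,207]
After op 14 (dup): stack=[0,0] mem=[0,0,0,207]
After op 15 (push 18): stack=[0,0,18] mem=[0,0,0,207]
After op 16 (-): stack=[0,-18] mem=[0,0,0,207]
After op 17 (push 15): stack=[0,-18,15] mem=[0,0,0,207]
After op 18 (push 9): stack=[0,-18,15,9] mem=[0,0,0,207]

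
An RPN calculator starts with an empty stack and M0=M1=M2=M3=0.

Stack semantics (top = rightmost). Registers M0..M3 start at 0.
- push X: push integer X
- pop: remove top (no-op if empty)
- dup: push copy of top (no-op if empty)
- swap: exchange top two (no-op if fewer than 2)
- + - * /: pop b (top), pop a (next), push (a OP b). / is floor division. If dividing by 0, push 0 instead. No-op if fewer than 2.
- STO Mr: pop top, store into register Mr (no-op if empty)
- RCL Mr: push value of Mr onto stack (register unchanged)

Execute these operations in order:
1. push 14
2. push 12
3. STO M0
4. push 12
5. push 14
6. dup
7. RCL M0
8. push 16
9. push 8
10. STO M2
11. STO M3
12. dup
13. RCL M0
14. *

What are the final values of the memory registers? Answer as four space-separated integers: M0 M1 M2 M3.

After op 1 (push 14): stack=[14] mem=[0,0,0,0]
After op 2 (push 12): stack=[14,12] mem=[0,0,0,0]
After op 3 (STO M0): stack=[14] mem=[12,0,0,0]
After op 4 (push 12): stack=[14,12] mem=[12,0,0,0]
After op 5 (push 14): stack=[14,12,14] mem=[12,0,0,0]
After op 6 (dup): stack=[14,12,14,14] mem=[12,0,0,0]
After op 7 (RCL M0): stack=[14,12,14,14,12] mem=[12,0,0,0]
After op 8 (push 16): stack=[14,12,14,14,12,16] mem=[12,0,0,0]
After op 9 (push 8): stack=[14,12,14,14,12,16,8] mem=[12,0,0,0]
After op 10 (STO M2): stack=[14,12,14,14,12,16] mem=[12,0,8,0]
After op 11 (STO M3): stack=[14,12,14,14,12] mem=[12,0,8,16]
After op 12 (dup): stack=[14,12,14,14,12,12] mem=[12,0,8,16]
After op 13 (RCL M0): stack=[14,12,14,14,12,12,12] mem=[12,0,8,16]
After op 14 (*): stack=[14,12,14,14,12,144] mem=[12,0,8,16]

Answer: 12 0 8 16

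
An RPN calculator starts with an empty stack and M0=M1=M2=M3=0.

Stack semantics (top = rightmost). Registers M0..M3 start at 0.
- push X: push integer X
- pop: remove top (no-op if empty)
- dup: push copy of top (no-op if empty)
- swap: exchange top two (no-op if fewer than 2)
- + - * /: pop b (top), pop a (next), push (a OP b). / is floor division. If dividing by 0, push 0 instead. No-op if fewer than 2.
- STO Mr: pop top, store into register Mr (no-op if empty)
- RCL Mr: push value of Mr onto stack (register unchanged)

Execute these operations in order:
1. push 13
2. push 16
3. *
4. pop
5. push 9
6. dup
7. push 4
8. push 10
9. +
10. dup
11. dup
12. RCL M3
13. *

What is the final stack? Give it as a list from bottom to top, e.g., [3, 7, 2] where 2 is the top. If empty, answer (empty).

After op 1 (push 13): stack=[13] mem=[0,0,0,0]
After op 2 (push 16): stack=[13,16] mem=[0,0,0,0]
After op 3 (*): stack=[208] mem=[0,0,0,0]
After op 4 (pop): stack=[empty] mem=[0,0,0,0]
After op 5 (push 9): stack=[9] mem=[0,0,0,0]
After op 6 (dup): stack=[9,9] mem=[0,0,0,0]
After op 7 (push 4): stack=[9,9,4] mem=[0,0,0,0]
After op 8 (push 10): stack=[9,9,4,10] mem=[0,0,0,0]
After op 9 (+): stack=[9,9,14] mem=[0,0,0,0]
After op 10 (dup): stack=[9,9,14,14] mem=[0,0,0,0]
After op 11 (dup): stack=[9,9,14,14,14] mem=[0,0,0,0]
After op 12 (RCL M3): stack=[9,9,14,14,14,0] mem=[0,0,0,0]
After op 13 (*): stack=[9,9,14,14,0] mem=[0,0,0,0]

Answer: [9, 9, 14, 14, 0]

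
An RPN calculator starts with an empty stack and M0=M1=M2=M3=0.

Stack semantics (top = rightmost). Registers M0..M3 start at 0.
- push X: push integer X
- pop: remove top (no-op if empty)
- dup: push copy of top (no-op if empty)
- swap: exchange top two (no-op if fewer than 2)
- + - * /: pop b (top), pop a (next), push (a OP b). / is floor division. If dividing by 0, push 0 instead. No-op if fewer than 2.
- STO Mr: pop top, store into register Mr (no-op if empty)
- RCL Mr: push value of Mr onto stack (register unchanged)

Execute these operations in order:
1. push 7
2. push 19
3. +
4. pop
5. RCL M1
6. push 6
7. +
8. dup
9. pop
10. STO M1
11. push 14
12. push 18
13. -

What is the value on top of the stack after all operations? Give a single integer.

After op 1 (push 7): stack=[7] mem=[0,0,0,0]
After op 2 (push 19): stack=[7,19] mem=[0,0,0,0]
After op 3 (+): stack=[26] mem=[0,0,0,0]
After op 4 (pop): stack=[empty] mem=[0,0,0,0]
After op 5 (RCL M1): stack=[0] mem=[0,0,0,0]
After op 6 (push 6): stack=[0,6] mem=[0,0,0,0]
After op 7 (+): stack=[6] mem=[0,0,0,0]
After op 8 (dup): stack=[6,6] mem=[0,0,0,0]
After op 9 (pop): stack=[6] mem=[0,0,0,0]
After op 10 (STO M1): stack=[empty] mem=[0,6,0,0]
After op 11 (push 14): stack=[14] mem=[0,6,0,0]
After op 12 (push 18): stack=[14,18] mem=[0,6,0,0]
After op 13 (-): stack=[-4] mem=[0,6,0,0]

Answer: -4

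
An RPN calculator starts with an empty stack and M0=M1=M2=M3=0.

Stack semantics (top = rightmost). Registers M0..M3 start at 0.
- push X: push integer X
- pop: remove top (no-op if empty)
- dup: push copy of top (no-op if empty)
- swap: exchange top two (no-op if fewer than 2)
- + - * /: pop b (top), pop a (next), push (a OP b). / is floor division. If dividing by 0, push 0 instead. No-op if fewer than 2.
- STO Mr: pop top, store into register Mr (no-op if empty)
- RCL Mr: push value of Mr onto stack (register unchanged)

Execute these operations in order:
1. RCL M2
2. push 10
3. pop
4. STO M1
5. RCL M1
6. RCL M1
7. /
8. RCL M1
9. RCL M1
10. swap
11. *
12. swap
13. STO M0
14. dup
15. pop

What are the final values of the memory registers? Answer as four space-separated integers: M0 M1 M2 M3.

After op 1 (RCL M2): stack=[0] mem=[0,0,0,0]
After op 2 (push 10): stack=[0,10] mem=[0,0,0,0]
After op 3 (pop): stack=[0] mem=[0,0,0,0]
After op 4 (STO M1): stack=[empty] mem=[0,0,0,0]
After op 5 (RCL M1): stack=[0] mem=[0,0,0,0]
After op 6 (RCL M1): stack=[0,0] mem=[0,0,0,0]
After op 7 (/): stack=[0] mem=[0,0,0,0]
After op 8 (RCL M1): stack=[0,0] mem=[0,0,0,0]
After op 9 (RCL M1): stack=[0,0,0] mem=[0,0,0,0]
After op 10 (swap): stack=[0,0,0] mem=[0,0,0,0]
After op 11 (*): stack=[0,0] mem=[0,0,0,0]
After op 12 (swap): stack=[0,0] mem=[0,0,0,0]
After op 13 (STO M0): stack=[0] mem=[0,0,0,0]
After op 14 (dup): stack=[0,0] mem=[0,0,0,0]
After op 15 (pop): stack=[0] mem=[0,0,0,0]

Answer: 0 0 0 0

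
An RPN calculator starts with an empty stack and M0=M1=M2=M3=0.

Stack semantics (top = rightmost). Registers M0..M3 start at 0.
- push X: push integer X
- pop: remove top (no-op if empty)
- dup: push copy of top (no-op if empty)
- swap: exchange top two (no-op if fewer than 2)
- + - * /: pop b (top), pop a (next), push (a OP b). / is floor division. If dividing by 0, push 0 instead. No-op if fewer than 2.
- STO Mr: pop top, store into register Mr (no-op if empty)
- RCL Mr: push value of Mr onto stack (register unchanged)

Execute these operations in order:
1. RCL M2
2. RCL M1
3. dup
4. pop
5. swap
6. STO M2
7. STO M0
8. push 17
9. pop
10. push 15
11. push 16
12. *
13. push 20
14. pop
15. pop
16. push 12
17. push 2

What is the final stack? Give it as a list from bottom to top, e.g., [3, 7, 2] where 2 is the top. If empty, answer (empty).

Answer: [12, 2]

Derivation:
After op 1 (RCL M2): stack=[0] mem=[0,0,0,0]
After op 2 (RCL M1): stack=[0,0] mem=[0,0,0,0]
After op 3 (dup): stack=[0,0,0] mem=[0,0,0,0]
After op 4 (pop): stack=[0,0] mem=[0,0,0,0]
After op 5 (swap): stack=[0,0] mem=[0,0,0,0]
After op 6 (STO M2): stack=[0] mem=[0,0,0,0]
After op 7 (STO M0): stack=[empty] mem=[0,0,0,0]
After op 8 (push 17): stack=[17] mem=[0,0,0,0]
After op 9 (pop): stack=[empty] mem=[0,0,0,0]
After op 10 (push 15): stack=[15] mem=[0,0,0,0]
After op 11 (push 16): stack=[15,16] mem=[0,0,0,0]
After op 12 (*): stack=[240] mem=[0,0,0,0]
After op 13 (push 20): stack=[240,20] mem=[0,0,0,0]
After op 14 (pop): stack=[240] mem=[0,0,0,0]
After op 15 (pop): stack=[empty] mem=[0,0,0,0]
After op 16 (push 12): stack=[12] mem=[0,0,0,0]
After op 17 (push 2): stack=[12,2] mem=[0,0,0,0]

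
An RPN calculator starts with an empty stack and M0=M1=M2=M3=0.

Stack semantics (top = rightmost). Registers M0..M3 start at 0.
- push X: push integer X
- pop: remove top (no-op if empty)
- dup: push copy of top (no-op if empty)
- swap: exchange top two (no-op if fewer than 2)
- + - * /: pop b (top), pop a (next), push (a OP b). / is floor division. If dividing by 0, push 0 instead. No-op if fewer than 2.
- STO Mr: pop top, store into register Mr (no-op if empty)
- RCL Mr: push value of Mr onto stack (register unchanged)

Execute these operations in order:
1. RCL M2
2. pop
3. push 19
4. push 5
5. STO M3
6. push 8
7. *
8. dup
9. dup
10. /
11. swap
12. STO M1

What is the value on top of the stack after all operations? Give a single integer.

After op 1 (RCL M2): stack=[0] mem=[0,0,0,0]
After op 2 (pop): stack=[empty] mem=[0,0,0,0]
After op 3 (push 19): stack=[19] mem=[0,0,0,0]
After op 4 (push 5): stack=[19,5] mem=[0,0,0,0]
After op 5 (STO M3): stack=[19] mem=[0,0,0,5]
After op 6 (push 8): stack=[19,8] mem=[0,0,0,5]
After op 7 (*): stack=[152] mem=[0,0,0,5]
After op 8 (dup): stack=[152,152] mem=[0,0,0,5]
After op 9 (dup): stack=[152,152,152] mem=[0,0,0,5]
After op 10 (/): stack=[152,1] mem=[0,0,0,5]
After op 11 (swap): stack=[1,152] mem=[0,0,0,5]
After op 12 (STO M1): stack=[1] mem=[0,152,0,5]

Answer: 1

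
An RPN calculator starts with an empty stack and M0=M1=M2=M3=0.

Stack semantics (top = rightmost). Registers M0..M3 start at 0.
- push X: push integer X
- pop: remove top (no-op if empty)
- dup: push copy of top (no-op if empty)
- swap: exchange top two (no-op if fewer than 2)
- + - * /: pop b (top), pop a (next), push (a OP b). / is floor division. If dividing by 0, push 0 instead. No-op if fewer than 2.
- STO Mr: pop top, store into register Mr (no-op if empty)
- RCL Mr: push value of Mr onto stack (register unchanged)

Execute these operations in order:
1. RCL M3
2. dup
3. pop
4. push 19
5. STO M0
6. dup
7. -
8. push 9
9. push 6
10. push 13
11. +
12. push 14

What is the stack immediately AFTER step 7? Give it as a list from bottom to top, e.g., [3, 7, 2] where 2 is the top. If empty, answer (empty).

After op 1 (RCL M3): stack=[0] mem=[0,0,0,0]
After op 2 (dup): stack=[0,0] mem=[0,0,0,0]
After op 3 (pop): stack=[0] mem=[0,0,0,0]
After op 4 (push 19): stack=[0,19] mem=[0,0,0,0]
After op 5 (STO M0): stack=[0] mem=[19,0,0,0]
After op 6 (dup): stack=[0,0] mem=[19,0,0,0]
After op 7 (-): stack=[0] mem=[19,0,0,0]

[0]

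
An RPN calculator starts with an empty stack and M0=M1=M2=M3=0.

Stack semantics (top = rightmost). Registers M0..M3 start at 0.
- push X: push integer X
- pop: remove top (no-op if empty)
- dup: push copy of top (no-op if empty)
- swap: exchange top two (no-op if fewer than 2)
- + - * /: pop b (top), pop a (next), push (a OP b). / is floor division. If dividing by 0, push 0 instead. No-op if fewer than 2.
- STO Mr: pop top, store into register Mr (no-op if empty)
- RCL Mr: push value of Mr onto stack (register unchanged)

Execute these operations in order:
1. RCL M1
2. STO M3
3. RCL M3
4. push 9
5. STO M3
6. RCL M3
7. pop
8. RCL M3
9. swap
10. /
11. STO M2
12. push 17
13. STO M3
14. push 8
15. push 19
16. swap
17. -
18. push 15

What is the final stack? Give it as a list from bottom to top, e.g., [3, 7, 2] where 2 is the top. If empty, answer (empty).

After op 1 (RCL M1): stack=[0] mem=[0,0,0,0]
After op 2 (STO M3): stack=[empty] mem=[0,0,0,0]
After op 3 (RCL M3): stack=[0] mem=[0,0,0,0]
After op 4 (push 9): stack=[0,9] mem=[0,0,0,0]
After op 5 (STO M3): stack=[0] mem=[0,0,0,9]
After op 6 (RCL M3): stack=[0,9] mem=[0,0,0,9]
After op 7 (pop): stack=[0] mem=[0,0,0,9]
After op 8 (RCL M3): stack=[0,9] mem=[0,0,0,9]
After op 9 (swap): stack=[9,0] mem=[0,0,0,9]
After op 10 (/): stack=[0] mem=[0,0,0,9]
After op 11 (STO M2): stack=[empty] mem=[0,0,0,9]
After op 12 (push 17): stack=[17] mem=[0,0,0,9]
After op 13 (STO M3): stack=[empty] mem=[0,0,0,17]
After op 14 (push 8): stack=[8] mem=[0,0,0,17]
After op 15 (push 19): stack=[8,19] mem=[0,0,0,17]
After op 16 (swap): stack=[19,8] mem=[0,0,0,17]
After op 17 (-): stack=[11] mem=[0,0,0,17]
After op 18 (push 15): stack=[11,15] mem=[0,0,0,17]

Answer: [11, 15]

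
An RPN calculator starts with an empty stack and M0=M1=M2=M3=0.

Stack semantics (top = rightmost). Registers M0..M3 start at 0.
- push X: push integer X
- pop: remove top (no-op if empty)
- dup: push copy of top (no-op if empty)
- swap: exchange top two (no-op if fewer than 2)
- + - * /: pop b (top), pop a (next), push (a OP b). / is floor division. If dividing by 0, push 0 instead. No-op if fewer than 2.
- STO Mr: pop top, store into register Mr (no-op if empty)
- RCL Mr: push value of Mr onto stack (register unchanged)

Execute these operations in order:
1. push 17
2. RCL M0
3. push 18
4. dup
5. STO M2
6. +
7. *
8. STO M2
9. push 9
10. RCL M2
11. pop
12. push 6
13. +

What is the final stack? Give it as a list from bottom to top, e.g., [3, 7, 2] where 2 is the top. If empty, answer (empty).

Answer: [15]

Derivation:
After op 1 (push 17): stack=[17] mem=[0,0,0,0]
After op 2 (RCL M0): stack=[17,0] mem=[0,0,0,0]
After op 3 (push 18): stack=[17,0,18] mem=[0,0,0,0]
After op 4 (dup): stack=[17,0,18,18] mem=[0,0,0,0]
After op 5 (STO M2): stack=[17,0,18] mem=[0,0,18,0]
After op 6 (+): stack=[17,18] mem=[0,0,18,0]
After op 7 (*): stack=[306] mem=[0,0,18,0]
After op 8 (STO M2): stack=[empty] mem=[0,0,306,0]
After op 9 (push 9): stack=[9] mem=[0,0,306,0]
After op 10 (RCL M2): stack=[9,306] mem=[0,0,306,0]
After op 11 (pop): stack=[9] mem=[0,0,306,0]
After op 12 (push 6): stack=[9,6] mem=[0,0,306,0]
After op 13 (+): stack=[15] mem=[0,0,306,0]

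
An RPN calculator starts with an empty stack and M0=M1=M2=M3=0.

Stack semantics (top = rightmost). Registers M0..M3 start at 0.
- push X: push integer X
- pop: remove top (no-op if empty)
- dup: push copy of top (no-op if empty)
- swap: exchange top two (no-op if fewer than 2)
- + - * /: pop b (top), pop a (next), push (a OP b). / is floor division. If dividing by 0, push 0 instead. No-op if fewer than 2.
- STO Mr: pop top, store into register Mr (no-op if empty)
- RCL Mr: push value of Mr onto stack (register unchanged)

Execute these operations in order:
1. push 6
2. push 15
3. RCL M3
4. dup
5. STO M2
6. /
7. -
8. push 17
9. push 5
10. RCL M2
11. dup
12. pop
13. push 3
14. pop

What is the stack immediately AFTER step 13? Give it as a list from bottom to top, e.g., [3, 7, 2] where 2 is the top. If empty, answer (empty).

After op 1 (push 6): stack=[6] mem=[0,0,0,0]
After op 2 (push 15): stack=[6,15] mem=[0,0,0,0]
After op 3 (RCL M3): stack=[6,15,0] mem=[0,0,0,0]
After op 4 (dup): stack=[6,15,0,0] mem=[0,0,0,0]
After op 5 (STO M2): stack=[6,15,0] mem=[0,0,0,0]
After op 6 (/): stack=[6,0] mem=[0,0,0,0]
After op 7 (-): stack=[6] mem=[0,0,0,0]
After op 8 (push 17): stack=[6,17] mem=[0,0,0,0]
After op 9 (push 5): stack=[6,17,5] mem=[0,0,0,0]
After op 10 (RCL M2): stack=[6,17,5,0] mem=[0,0,0,0]
After op 11 (dup): stack=[6,17,5,0,0] mem=[0,0,0,0]
After op 12 (pop): stack=[6,17,5,0] mem=[0,0,0,0]
After op 13 (push 3): stack=[6,17,5,0,3] mem=[0,0,0,0]

[6, 17, 5, 0, 3]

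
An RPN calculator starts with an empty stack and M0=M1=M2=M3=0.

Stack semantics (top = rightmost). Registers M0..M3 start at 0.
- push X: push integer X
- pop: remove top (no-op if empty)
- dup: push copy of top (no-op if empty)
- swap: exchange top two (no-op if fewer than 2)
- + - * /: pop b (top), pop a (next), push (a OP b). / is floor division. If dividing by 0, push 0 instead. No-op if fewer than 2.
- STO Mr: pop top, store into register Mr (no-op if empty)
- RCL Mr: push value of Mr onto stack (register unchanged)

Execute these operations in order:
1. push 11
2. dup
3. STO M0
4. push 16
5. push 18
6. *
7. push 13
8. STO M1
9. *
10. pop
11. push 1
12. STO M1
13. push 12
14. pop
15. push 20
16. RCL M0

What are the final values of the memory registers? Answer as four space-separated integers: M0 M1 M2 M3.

After op 1 (push 11): stack=[11] mem=[0,0,0,0]
After op 2 (dup): stack=[11,11] mem=[0,0,0,0]
After op 3 (STO M0): stack=[11] mem=[11,0,0,0]
After op 4 (push 16): stack=[11,16] mem=[11,0,0,0]
After op 5 (push 18): stack=[11,16,18] mem=[11,0,0,0]
After op 6 (*): stack=[11,288] mem=[11,0,0,0]
After op 7 (push 13): stack=[11,288,13] mem=[11,0,0,0]
After op 8 (STO M1): stack=[11,288] mem=[11,13,0,0]
After op 9 (*): stack=[3168] mem=[11,13,0,0]
After op 10 (pop): stack=[empty] mem=[11,13,0,0]
After op 11 (push 1): stack=[1] mem=[11,13,0,0]
After op 12 (STO M1): stack=[empty] mem=[11,1,0,0]
After op 13 (push 12): stack=[12] mem=[11,1,0,0]
After op 14 (pop): stack=[empty] mem=[11,1,0,0]
After op 15 (push 20): stack=[20] mem=[11,1,0,0]
After op 16 (RCL M0): stack=[20,11] mem=[11,1,0,0]

Answer: 11 1 0 0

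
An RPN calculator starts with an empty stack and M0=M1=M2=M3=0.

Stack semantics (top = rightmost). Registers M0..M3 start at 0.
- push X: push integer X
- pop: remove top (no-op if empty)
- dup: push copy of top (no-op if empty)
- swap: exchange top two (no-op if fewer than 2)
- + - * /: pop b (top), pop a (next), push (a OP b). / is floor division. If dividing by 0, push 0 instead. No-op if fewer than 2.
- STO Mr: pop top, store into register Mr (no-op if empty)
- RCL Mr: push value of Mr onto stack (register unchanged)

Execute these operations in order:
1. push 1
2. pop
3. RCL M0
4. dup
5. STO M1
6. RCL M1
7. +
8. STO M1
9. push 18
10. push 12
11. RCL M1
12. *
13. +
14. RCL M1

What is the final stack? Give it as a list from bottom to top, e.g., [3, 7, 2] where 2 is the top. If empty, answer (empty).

Answer: [18, 0]

Derivation:
After op 1 (push 1): stack=[1] mem=[0,0,0,0]
After op 2 (pop): stack=[empty] mem=[0,0,0,0]
After op 3 (RCL M0): stack=[0] mem=[0,0,0,0]
After op 4 (dup): stack=[0,0] mem=[0,0,0,0]
After op 5 (STO M1): stack=[0] mem=[0,0,0,0]
After op 6 (RCL M1): stack=[0,0] mem=[0,0,0,0]
After op 7 (+): stack=[0] mem=[0,0,0,0]
After op 8 (STO M1): stack=[empty] mem=[0,0,0,0]
After op 9 (push 18): stack=[18] mem=[0,0,0,0]
After op 10 (push 12): stack=[18,12] mem=[0,0,0,0]
After op 11 (RCL M1): stack=[18,12,0] mem=[0,0,0,0]
After op 12 (*): stack=[18,0] mem=[0,0,0,0]
After op 13 (+): stack=[18] mem=[0,0,0,0]
After op 14 (RCL M1): stack=[18,0] mem=[0,0,0,0]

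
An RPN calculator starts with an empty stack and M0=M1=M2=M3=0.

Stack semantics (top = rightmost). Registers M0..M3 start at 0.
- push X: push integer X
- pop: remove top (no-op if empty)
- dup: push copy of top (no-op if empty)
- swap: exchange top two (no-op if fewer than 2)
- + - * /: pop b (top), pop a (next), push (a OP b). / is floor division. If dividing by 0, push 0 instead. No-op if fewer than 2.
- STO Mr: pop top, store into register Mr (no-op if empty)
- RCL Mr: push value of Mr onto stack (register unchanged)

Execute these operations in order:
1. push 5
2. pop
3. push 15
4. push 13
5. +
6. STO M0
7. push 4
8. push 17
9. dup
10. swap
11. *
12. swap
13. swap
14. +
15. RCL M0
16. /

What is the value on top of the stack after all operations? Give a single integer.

After op 1 (push 5): stack=[5] mem=[0,0,0,0]
After op 2 (pop): stack=[empty] mem=[0,0,0,0]
After op 3 (push 15): stack=[15] mem=[0,0,0,0]
After op 4 (push 13): stack=[15,13] mem=[0,0,0,0]
After op 5 (+): stack=[28] mem=[0,0,0,0]
After op 6 (STO M0): stack=[empty] mem=[28,0,0,0]
After op 7 (push 4): stack=[4] mem=[28,0,0,0]
After op 8 (push 17): stack=[4,17] mem=[28,0,0,0]
After op 9 (dup): stack=[4,17,17] mem=[28,0,0,0]
After op 10 (swap): stack=[4,17,17] mem=[28,0,0,0]
After op 11 (*): stack=[4,289] mem=[28,0,0,0]
After op 12 (swap): stack=[289,4] mem=[28,0,0,0]
After op 13 (swap): stack=[4,289] mem=[28,0,0,0]
After op 14 (+): stack=[293] mem=[28,0,0,0]
After op 15 (RCL M0): stack=[293,28] mem=[28,0,0,0]
After op 16 (/): stack=[10] mem=[28,0,0,0]

Answer: 10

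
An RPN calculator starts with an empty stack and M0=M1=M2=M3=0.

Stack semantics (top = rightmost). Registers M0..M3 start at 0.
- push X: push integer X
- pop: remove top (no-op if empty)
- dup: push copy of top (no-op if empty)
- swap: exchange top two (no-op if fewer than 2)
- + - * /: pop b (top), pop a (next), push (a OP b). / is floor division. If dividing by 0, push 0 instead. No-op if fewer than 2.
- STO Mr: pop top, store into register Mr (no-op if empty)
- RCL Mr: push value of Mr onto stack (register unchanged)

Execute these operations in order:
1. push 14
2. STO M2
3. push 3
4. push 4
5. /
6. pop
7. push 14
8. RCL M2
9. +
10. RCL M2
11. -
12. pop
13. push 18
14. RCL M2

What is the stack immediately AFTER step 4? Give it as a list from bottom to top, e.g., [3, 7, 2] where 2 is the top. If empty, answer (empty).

After op 1 (push 14): stack=[14] mem=[0,0,0,0]
After op 2 (STO M2): stack=[empty] mem=[0,0,14,0]
After op 3 (push 3): stack=[3] mem=[0,0,14,0]
After op 4 (push 4): stack=[3,4] mem=[0,0,14,0]

[3, 4]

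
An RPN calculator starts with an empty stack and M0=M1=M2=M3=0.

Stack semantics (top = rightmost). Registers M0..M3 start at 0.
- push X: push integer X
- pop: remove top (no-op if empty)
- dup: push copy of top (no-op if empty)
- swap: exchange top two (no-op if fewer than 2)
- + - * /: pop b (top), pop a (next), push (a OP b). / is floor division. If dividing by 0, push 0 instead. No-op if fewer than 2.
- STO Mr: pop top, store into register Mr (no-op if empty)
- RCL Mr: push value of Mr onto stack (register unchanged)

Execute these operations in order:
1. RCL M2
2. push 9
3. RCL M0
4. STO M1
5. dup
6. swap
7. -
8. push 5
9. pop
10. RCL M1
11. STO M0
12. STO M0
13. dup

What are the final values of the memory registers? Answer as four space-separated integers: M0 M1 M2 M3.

Answer: 0 0 0 0

Derivation:
After op 1 (RCL M2): stack=[0] mem=[0,0,0,0]
After op 2 (push 9): stack=[0,9] mem=[0,0,0,0]
After op 3 (RCL M0): stack=[0,9,0] mem=[0,0,0,0]
After op 4 (STO M1): stack=[0,9] mem=[0,0,0,0]
After op 5 (dup): stack=[0,9,9] mem=[0,0,0,0]
After op 6 (swap): stack=[0,9,9] mem=[0,0,0,0]
After op 7 (-): stack=[0,0] mem=[0,0,0,0]
After op 8 (push 5): stack=[0,0,5] mem=[0,0,0,0]
After op 9 (pop): stack=[0,0] mem=[0,0,0,0]
After op 10 (RCL M1): stack=[0,0,0] mem=[0,0,0,0]
After op 11 (STO M0): stack=[0,0] mem=[0,0,0,0]
After op 12 (STO M0): stack=[0] mem=[0,0,0,0]
After op 13 (dup): stack=[0,0] mem=[0,0,0,0]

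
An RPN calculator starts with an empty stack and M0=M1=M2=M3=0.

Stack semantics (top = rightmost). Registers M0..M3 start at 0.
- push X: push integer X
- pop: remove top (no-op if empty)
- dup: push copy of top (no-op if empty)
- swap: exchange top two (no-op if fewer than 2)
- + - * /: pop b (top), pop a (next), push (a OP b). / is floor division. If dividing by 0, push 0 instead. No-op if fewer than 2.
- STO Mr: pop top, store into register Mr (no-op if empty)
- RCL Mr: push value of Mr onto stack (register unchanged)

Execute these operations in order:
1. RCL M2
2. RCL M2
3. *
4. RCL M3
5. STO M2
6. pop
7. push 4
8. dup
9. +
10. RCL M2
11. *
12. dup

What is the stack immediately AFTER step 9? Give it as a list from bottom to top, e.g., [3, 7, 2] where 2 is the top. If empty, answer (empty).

After op 1 (RCL M2): stack=[0] mem=[0,0,0,0]
After op 2 (RCL M2): stack=[0,0] mem=[0,0,0,0]
After op 3 (*): stack=[0] mem=[0,0,0,0]
After op 4 (RCL M3): stack=[0,0] mem=[0,0,0,0]
After op 5 (STO M2): stack=[0] mem=[0,0,0,0]
After op 6 (pop): stack=[empty] mem=[0,0,0,0]
After op 7 (push 4): stack=[4] mem=[0,0,0,0]
After op 8 (dup): stack=[4,4] mem=[0,0,0,0]
After op 9 (+): stack=[8] mem=[0,0,0,0]

[8]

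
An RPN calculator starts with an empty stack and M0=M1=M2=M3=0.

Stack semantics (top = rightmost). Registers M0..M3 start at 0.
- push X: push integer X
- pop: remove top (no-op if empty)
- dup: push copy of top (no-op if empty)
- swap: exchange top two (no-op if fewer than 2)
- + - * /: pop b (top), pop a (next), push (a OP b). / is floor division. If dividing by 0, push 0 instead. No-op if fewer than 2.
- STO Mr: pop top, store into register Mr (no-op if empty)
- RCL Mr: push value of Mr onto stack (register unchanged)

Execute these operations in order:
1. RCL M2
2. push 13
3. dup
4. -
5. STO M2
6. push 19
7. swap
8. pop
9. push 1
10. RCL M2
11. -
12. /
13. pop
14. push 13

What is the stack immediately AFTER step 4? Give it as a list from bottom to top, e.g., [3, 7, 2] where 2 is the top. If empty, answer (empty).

After op 1 (RCL M2): stack=[0] mem=[0,0,0,0]
After op 2 (push 13): stack=[0,13] mem=[0,0,0,0]
After op 3 (dup): stack=[0,13,13] mem=[0,0,0,0]
After op 4 (-): stack=[0,0] mem=[0,0,0,0]

[0, 0]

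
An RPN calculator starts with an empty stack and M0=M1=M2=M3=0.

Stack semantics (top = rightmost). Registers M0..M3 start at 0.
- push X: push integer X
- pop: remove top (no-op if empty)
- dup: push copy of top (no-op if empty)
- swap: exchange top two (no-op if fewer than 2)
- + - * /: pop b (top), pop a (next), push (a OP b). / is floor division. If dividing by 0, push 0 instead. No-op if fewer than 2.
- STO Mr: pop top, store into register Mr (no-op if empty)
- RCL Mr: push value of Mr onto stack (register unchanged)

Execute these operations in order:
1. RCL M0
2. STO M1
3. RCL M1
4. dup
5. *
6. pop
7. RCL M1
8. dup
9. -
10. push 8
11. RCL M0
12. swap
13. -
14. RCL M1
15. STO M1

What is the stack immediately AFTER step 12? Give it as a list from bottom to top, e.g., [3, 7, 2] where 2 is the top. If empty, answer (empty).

After op 1 (RCL M0): stack=[0] mem=[0,0,0,0]
After op 2 (STO M1): stack=[empty] mem=[0,0,0,0]
After op 3 (RCL M1): stack=[0] mem=[0,0,0,0]
After op 4 (dup): stack=[0,0] mem=[0,0,0,0]
After op 5 (*): stack=[0] mem=[0,0,0,0]
After op 6 (pop): stack=[empty] mem=[0,0,0,0]
After op 7 (RCL M1): stack=[0] mem=[0,0,0,0]
After op 8 (dup): stack=[0,0] mem=[0,0,0,0]
After op 9 (-): stack=[0] mem=[0,0,0,0]
After op 10 (push 8): stack=[0,8] mem=[0,0,0,0]
After op 11 (RCL M0): stack=[0,8,0] mem=[0,0,0,0]
After op 12 (swap): stack=[0,0,8] mem=[0,0,0,0]

[0, 0, 8]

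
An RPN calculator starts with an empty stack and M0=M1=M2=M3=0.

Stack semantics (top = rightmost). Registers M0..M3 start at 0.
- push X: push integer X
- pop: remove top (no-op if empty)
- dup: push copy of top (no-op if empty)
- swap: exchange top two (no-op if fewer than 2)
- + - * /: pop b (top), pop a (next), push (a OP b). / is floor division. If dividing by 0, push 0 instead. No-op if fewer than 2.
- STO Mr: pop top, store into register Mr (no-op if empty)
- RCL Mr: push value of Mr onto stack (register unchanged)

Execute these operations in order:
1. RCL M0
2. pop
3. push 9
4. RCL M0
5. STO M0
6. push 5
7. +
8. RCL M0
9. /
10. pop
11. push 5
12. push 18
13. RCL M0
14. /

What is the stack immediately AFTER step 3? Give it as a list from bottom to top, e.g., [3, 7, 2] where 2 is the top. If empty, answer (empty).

After op 1 (RCL M0): stack=[0] mem=[0,0,0,0]
After op 2 (pop): stack=[empty] mem=[0,0,0,0]
After op 3 (push 9): stack=[9] mem=[0,0,0,0]

[9]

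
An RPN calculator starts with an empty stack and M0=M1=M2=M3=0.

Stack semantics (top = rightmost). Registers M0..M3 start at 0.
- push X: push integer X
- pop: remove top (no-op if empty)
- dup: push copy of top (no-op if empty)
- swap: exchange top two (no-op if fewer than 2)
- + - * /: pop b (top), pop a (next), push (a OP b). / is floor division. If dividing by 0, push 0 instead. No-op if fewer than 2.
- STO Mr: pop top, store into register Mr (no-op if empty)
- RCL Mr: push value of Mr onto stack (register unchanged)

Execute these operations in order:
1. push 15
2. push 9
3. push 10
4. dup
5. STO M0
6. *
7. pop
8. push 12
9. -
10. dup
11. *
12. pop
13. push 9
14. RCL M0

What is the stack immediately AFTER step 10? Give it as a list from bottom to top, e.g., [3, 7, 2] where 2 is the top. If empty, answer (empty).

After op 1 (push 15): stack=[15] mem=[0,0,0,0]
After op 2 (push 9): stack=[15,9] mem=[0,0,0,0]
After op 3 (push 10): stack=[15,9,10] mem=[0,0,0,0]
After op 4 (dup): stack=[15,9,10,10] mem=[0,0,0,0]
After op 5 (STO M0): stack=[15,9,10] mem=[10,0,0,0]
After op 6 (*): stack=[15,90] mem=[10,0,0,0]
After op 7 (pop): stack=[15] mem=[10,0,0,0]
After op 8 (push 12): stack=[15,12] mem=[10,0,0,0]
After op 9 (-): stack=[3] mem=[10,0,0,0]
After op 10 (dup): stack=[3,3] mem=[10,0,0,0]

[3, 3]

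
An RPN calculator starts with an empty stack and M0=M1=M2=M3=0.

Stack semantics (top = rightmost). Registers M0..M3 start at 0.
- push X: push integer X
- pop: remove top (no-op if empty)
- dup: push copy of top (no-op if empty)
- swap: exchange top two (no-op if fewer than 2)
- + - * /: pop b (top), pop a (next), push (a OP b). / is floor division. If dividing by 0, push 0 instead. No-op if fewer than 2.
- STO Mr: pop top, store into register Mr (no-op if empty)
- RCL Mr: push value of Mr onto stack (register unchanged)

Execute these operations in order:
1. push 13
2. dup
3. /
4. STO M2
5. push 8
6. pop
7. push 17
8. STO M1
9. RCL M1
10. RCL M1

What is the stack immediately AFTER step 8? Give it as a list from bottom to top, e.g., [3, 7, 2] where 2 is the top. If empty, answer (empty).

After op 1 (push 13): stack=[13] mem=[0,0,0,0]
After op 2 (dup): stack=[13,13] mem=[0,0,0,0]
After op 3 (/): stack=[1] mem=[0,0,0,0]
After op 4 (STO M2): stack=[empty] mem=[0,0,1,0]
After op 5 (push 8): stack=[8] mem=[0,0,1,0]
After op 6 (pop): stack=[empty] mem=[0,0,1,0]
After op 7 (push 17): stack=[17] mem=[0,0,1,0]
After op 8 (STO M1): stack=[empty] mem=[0,17,1,0]

(empty)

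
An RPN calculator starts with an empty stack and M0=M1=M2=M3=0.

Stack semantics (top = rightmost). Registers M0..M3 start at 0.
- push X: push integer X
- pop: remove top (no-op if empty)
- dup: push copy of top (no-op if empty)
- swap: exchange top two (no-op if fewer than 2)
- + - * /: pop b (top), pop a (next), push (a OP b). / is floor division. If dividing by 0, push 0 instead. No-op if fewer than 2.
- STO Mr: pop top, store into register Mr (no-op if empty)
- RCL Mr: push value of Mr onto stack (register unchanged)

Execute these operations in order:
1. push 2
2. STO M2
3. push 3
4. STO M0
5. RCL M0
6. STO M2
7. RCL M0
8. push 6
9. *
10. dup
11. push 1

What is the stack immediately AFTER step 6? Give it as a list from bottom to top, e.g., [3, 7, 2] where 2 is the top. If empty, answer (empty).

After op 1 (push 2): stack=[2] mem=[0,0,0,0]
After op 2 (STO M2): stack=[empty] mem=[0,0,2,0]
After op 3 (push 3): stack=[3] mem=[0,0,2,0]
After op 4 (STO M0): stack=[empty] mem=[3,0,2,0]
After op 5 (RCL M0): stack=[3] mem=[3,0,2,0]
After op 6 (STO M2): stack=[empty] mem=[3,0,3,0]

(empty)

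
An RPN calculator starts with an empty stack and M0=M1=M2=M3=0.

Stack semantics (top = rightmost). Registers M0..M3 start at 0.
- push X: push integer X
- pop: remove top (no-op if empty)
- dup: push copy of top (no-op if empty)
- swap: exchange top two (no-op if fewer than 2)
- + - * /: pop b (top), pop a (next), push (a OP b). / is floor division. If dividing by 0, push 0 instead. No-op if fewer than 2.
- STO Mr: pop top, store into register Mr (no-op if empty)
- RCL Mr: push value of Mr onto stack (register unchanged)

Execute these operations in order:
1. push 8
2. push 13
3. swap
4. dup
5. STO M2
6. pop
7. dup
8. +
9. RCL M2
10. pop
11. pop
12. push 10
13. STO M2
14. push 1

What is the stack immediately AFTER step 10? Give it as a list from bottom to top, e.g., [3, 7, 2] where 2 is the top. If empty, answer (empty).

After op 1 (push 8): stack=[8] mem=[0,0,0,0]
After op 2 (push 13): stack=[8,13] mem=[0,0,0,0]
After op 3 (swap): stack=[13,8] mem=[0,0,0,0]
After op 4 (dup): stack=[13,8,8] mem=[0,0,0,0]
After op 5 (STO M2): stack=[13,8] mem=[0,0,8,0]
After op 6 (pop): stack=[13] mem=[0,0,8,0]
After op 7 (dup): stack=[13,13] mem=[0,0,8,0]
After op 8 (+): stack=[26] mem=[0,0,8,0]
After op 9 (RCL M2): stack=[26,8] mem=[0,0,8,0]
After op 10 (pop): stack=[26] mem=[0,0,8,0]

[26]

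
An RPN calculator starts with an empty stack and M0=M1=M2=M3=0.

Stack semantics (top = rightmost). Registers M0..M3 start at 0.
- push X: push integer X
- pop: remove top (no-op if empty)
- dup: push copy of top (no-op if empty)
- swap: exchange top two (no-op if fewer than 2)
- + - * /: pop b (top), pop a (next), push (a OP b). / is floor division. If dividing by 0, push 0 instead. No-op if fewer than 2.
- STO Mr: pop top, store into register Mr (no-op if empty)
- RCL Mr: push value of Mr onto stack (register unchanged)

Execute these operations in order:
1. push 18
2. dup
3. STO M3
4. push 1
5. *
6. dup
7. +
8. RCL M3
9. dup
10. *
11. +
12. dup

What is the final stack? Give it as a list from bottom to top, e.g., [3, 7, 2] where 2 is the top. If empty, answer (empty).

After op 1 (push 18): stack=[18] mem=[0,0,0,0]
After op 2 (dup): stack=[18,18] mem=[0,0,0,0]
After op 3 (STO M3): stack=[18] mem=[0,0,0,18]
After op 4 (push 1): stack=[18,1] mem=[0,0,0,18]
After op 5 (*): stack=[18] mem=[0,0,0,18]
After op 6 (dup): stack=[18,18] mem=[0,0,0,18]
After op 7 (+): stack=[36] mem=[0,0,0,18]
After op 8 (RCL M3): stack=[36,18] mem=[0,0,0,18]
After op 9 (dup): stack=[36,18,18] mem=[0,0,0,18]
After op 10 (*): stack=[36,324] mem=[0,0,0,18]
After op 11 (+): stack=[360] mem=[0,0,0,18]
After op 12 (dup): stack=[360,360] mem=[0,0,0,18]

Answer: [360, 360]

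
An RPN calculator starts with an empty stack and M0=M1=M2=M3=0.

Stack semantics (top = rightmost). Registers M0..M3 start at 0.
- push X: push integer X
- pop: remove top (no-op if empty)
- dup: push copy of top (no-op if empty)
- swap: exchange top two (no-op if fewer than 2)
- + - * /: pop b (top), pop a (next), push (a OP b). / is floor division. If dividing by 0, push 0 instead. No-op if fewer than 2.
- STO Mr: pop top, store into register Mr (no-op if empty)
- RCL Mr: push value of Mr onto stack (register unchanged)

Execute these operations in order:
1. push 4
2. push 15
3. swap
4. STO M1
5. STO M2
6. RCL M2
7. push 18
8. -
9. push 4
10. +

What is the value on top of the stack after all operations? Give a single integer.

After op 1 (push 4): stack=[4] mem=[0,0,0,0]
After op 2 (push 15): stack=[4,15] mem=[0,0,0,0]
After op 3 (swap): stack=[15,4] mem=[0,0,0,0]
After op 4 (STO M1): stack=[15] mem=[0,4,0,0]
After op 5 (STO M2): stack=[empty] mem=[0,4,15,0]
After op 6 (RCL M2): stack=[15] mem=[0,4,15,0]
After op 7 (push 18): stack=[15,18] mem=[0,4,15,0]
After op 8 (-): stack=[-3] mem=[0,4,15,0]
After op 9 (push 4): stack=[-3,4] mem=[0,4,15,0]
After op 10 (+): stack=[1] mem=[0,4,15,0]

Answer: 1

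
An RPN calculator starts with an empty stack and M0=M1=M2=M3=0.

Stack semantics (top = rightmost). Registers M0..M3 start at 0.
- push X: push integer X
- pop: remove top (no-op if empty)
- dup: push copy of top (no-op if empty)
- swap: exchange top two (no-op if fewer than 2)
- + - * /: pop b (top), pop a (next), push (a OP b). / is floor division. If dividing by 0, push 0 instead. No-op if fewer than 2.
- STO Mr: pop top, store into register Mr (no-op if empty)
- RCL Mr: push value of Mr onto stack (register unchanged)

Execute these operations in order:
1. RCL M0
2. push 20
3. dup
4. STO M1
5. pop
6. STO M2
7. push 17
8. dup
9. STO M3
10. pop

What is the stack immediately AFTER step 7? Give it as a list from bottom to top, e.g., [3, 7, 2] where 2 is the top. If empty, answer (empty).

After op 1 (RCL M0): stack=[0] mem=[0,0,0,0]
After op 2 (push 20): stack=[0,20] mem=[0,0,0,0]
After op 3 (dup): stack=[0,20,20] mem=[0,0,0,0]
After op 4 (STO M1): stack=[0,20] mem=[0,20,0,0]
After op 5 (pop): stack=[0] mem=[0,20,0,0]
After op 6 (STO M2): stack=[empty] mem=[0,20,0,0]
After op 7 (push 17): stack=[17] mem=[0,20,0,0]

[17]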